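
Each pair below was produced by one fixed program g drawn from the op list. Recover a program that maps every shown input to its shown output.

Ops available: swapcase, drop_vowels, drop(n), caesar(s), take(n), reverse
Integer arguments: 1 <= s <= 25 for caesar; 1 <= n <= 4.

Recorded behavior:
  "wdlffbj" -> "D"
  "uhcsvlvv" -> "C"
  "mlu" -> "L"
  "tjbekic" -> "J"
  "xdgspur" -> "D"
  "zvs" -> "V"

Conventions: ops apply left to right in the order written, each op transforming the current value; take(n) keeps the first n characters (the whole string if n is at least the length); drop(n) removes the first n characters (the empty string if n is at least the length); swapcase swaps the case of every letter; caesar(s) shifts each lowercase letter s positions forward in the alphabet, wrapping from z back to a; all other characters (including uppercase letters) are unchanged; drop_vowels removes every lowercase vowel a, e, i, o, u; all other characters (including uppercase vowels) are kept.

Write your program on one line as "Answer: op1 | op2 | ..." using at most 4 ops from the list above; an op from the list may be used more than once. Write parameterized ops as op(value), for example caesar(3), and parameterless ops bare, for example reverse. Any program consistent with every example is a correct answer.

drop_vowels | take(2) | swapcase | drop(1)

Check, running the answer program on each example:
  "wdlffbj" -> "wdlffbj" -> "wd" -> "WD" -> "D"
  "uhcsvlvv" -> "hcsvlvv" -> "hc" -> "HC" -> "C"
  "mlu" -> "ml" -> "ml" -> "ML" -> "L"
  "tjbekic" -> "tjbkc" -> "tj" -> "TJ" -> "J"
  "xdgspur" -> "xdgspr" -> "xd" -> "XD" -> "D"
  "zvs" -> "zvs" -> "zv" -> "ZV" -> "V"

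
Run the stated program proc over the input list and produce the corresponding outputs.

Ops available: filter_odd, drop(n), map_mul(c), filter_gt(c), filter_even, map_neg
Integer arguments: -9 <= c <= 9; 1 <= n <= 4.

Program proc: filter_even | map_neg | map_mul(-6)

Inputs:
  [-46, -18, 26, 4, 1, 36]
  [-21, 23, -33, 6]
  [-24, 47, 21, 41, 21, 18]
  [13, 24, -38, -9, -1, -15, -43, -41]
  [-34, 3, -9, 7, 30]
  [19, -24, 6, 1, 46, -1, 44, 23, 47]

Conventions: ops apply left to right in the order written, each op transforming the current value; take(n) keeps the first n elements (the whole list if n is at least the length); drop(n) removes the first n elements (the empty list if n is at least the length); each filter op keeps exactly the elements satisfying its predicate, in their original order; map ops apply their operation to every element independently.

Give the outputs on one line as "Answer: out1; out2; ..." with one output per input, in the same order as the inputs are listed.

[-276, -108, 156, 24, 216]; [36]; [-144, 108]; [144, -228]; [-204, 180]; [-144, 36, 276, 264]

Execution, op by op:
  [-46, -18, 26, 4, 1, 36] -> [-46, -18, 26, 4, 36] -> [46, 18, -26, -4, -36] -> [-276, -108, 156, 24, 216]
  [-21, 23, -33, 6] -> [6] -> [-6] -> [36]
  [-24, 47, 21, 41, 21, 18] -> [-24, 18] -> [24, -18] -> [-144, 108]
  [13, 24, -38, -9, -1, -15, -43, -41] -> [24, -38] -> [-24, 38] -> [144, -228]
  [-34, 3, -9, 7, 30] -> [-34, 30] -> [34, -30] -> [-204, 180]
  [19, -24, 6, 1, 46, -1, 44, 23, 47] -> [-24, 6, 46, 44] -> [24, -6, -46, -44] -> [-144, 36, 276, 264]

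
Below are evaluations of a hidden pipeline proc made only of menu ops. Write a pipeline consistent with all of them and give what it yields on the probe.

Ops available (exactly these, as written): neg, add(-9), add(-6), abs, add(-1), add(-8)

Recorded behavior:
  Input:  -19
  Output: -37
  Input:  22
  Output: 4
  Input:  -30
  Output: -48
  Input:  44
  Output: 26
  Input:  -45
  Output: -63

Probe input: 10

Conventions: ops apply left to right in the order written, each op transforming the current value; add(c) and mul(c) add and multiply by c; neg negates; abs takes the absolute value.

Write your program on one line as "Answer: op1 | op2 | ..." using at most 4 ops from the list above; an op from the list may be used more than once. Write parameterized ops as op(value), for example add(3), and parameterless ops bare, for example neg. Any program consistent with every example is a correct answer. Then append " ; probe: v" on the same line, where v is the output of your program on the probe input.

add(-1) | add(-8) | add(-9) ; probe: -8

Check, running the answer program on each example:
  -19 -> -20 -> -28 -> -37
  22 -> 21 -> 13 -> 4
  -30 -> -31 -> -39 -> -48
  44 -> 43 -> 35 -> 26
  -45 -> -46 -> -54 -> -63
  probe: 10 -> 9 -> 1 -> -8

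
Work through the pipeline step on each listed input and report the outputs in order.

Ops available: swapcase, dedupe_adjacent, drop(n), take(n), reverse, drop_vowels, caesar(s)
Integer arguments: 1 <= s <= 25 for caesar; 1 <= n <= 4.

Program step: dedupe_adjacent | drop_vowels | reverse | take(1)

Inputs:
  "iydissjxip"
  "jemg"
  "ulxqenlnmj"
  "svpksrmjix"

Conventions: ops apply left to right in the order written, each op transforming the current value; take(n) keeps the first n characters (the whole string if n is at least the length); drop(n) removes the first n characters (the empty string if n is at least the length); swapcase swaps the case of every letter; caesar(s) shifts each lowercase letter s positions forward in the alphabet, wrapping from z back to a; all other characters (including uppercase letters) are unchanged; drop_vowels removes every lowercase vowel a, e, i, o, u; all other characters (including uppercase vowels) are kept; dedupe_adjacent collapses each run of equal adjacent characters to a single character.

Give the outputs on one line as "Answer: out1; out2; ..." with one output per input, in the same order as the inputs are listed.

Execution, op by op:
  "iydissjxip" -> "iydisjxip" -> "ydsjxp" -> "pxjsdy" -> "p"
  "jemg" -> "jemg" -> "jmg" -> "gmj" -> "g"
  "ulxqenlnmj" -> "ulxqenlnmj" -> "lxqnlnmj" -> "jmnlnqxl" -> "j"
  "svpksrmjix" -> "svpksrmjix" -> "svpksrmjx" -> "xjmrskpvs" -> "x"

"p"; "g"; "j"; "x"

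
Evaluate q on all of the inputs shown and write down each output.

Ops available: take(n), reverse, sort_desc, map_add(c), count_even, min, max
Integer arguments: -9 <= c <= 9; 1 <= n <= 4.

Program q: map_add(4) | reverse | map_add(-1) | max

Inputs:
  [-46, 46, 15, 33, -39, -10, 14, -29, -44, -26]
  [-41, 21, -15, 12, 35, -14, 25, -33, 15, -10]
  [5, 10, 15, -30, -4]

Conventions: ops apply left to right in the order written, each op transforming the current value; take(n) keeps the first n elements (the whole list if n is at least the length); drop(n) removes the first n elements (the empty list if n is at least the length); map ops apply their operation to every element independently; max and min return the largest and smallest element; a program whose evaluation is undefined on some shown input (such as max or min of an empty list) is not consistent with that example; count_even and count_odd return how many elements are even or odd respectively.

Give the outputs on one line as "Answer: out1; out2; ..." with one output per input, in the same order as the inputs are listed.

49; 38; 18

Execution, op by op:
  [-46, 46, 15, 33, -39, -10, 14, -29, -44, -26] -> [-42, 50, 19, 37, -35, -6, 18, -25, -40, -22] -> [-22, -40, -25, 18, -6, -35, 37, 19, 50, -42] -> [-23, -41, -26, 17, -7, -36, 36, 18, 49, -43] -> 49
  [-41, 21, -15, 12, 35, -14, 25, -33, 15, -10] -> [-37, 25, -11, 16, 39, -10, 29, -29, 19, -6] -> [-6, 19, -29, 29, -10, 39, 16, -11, 25, -37] -> [-7, 18, -30, 28, -11, 38, 15, -12, 24, -38] -> 38
  [5, 10, 15, -30, -4] -> [9, 14, 19, -26, 0] -> [0, -26, 19, 14, 9] -> [-1, -27, 18, 13, 8] -> 18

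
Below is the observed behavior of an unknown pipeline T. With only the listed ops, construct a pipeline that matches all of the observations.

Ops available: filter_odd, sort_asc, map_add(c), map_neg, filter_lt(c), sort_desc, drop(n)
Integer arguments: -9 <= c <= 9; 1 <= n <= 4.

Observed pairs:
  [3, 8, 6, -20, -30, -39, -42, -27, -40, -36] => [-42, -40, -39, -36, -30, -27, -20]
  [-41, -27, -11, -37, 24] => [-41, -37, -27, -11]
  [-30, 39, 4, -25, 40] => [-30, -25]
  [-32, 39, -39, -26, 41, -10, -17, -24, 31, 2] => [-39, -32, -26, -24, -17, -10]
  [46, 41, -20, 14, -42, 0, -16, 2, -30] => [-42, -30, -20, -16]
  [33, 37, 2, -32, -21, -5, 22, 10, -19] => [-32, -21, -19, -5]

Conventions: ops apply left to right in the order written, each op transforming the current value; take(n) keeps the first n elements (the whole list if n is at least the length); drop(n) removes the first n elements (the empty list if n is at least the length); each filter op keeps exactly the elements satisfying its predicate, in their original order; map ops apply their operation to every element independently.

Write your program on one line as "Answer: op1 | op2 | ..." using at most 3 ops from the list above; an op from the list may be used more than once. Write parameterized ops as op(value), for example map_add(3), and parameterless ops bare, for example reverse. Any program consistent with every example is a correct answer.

sort_desc | filter_lt(-3) | sort_asc

Check, running the answer program on each example:
  [3, 8, 6, -20, -30, -39, -42, -27, -40, -36] -> [8, 6, 3, -20, -27, -30, -36, -39, -40, -42] -> [-20, -27, -30, -36, -39, -40, -42] -> [-42, -40, -39, -36, -30, -27, -20]
  [-41, -27, -11, -37, 24] -> [24, -11, -27, -37, -41] -> [-11, -27, -37, -41] -> [-41, -37, -27, -11]
  [-30, 39, 4, -25, 40] -> [40, 39, 4, -25, -30] -> [-25, -30] -> [-30, -25]
  [-32, 39, -39, -26, 41, -10, -17, -24, 31, 2] -> [41, 39, 31, 2, -10, -17, -24, -26, -32, -39] -> [-10, -17, -24, -26, -32, -39] -> [-39, -32, -26, -24, -17, -10]
  [46, 41, -20, 14, -42, 0, -16, 2, -30] -> [46, 41, 14, 2, 0, -16, -20, -30, -42] -> [-16, -20, -30, -42] -> [-42, -30, -20, -16]
  [33, 37, 2, -32, -21, -5, 22, 10, -19] -> [37, 33, 22, 10, 2, -5, -19, -21, -32] -> [-5, -19, -21, -32] -> [-32, -21, -19, -5]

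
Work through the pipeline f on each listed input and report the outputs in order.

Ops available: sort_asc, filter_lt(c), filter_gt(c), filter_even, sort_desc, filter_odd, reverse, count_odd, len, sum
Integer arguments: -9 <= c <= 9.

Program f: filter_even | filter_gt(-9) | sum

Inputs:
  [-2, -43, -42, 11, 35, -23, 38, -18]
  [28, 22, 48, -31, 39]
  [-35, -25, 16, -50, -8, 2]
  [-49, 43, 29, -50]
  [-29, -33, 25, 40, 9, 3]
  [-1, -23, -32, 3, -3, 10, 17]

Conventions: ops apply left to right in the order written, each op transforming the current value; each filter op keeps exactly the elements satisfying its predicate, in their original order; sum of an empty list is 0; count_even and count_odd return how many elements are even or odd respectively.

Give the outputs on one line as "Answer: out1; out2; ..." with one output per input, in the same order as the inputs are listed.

Execution, op by op:
  [-2, -43, -42, 11, 35, -23, 38, -18] -> [-2, -42, 38, -18] -> [-2, 38] -> 36
  [28, 22, 48, -31, 39] -> [28, 22, 48] -> [28, 22, 48] -> 98
  [-35, -25, 16, -50, -8, 2] -> [16, -50, -8, 2] -> [16, -8, 2] -> 10
  [-49, 43, 29, -50] -> [-50] -> [] -> 0
  [-29, -33, 25, 40, 9, 3] -> [40] -> [40] -> 40
  [-1, -23, -32, 3, -3, 10, 17] -> [-32, 10] -> [10] -> 10

36; 98; 10; 0; 40; 10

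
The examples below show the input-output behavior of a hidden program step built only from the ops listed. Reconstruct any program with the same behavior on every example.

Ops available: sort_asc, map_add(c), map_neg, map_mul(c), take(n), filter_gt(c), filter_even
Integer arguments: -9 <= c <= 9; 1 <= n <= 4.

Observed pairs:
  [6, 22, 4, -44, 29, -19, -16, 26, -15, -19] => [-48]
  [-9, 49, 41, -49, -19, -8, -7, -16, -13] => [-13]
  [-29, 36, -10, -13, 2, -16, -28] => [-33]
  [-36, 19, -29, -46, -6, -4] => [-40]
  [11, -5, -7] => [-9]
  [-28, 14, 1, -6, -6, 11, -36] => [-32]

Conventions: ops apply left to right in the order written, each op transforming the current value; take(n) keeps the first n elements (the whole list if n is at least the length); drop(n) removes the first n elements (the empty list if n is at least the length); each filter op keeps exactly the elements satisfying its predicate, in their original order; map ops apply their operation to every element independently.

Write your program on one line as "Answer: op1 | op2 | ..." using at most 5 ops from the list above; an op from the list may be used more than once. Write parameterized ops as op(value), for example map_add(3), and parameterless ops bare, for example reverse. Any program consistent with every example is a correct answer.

map_add(-4) | map_neg | filter_gt(0) | map_neg | take(1)

Check, running the answer program on each example:
  [6, 22, 4, -44, 29, -19, -16, 26, -15, -19] -> [2, 18, 0, -48, 25, -23, -20, 22, -19, -23] -> [-2, -18, 0, 48, -25, 23, 20, -22, 19, 23] -> [48, 23, 20, 19, 23] -> [-48, -23, -20, -19, -23] -> [-48]
  [-9, 49, 41, -49, -19, -8, -7, -16, -13] -> [-13, 45, 37, -53, -23, -12, -11, -20, -17] -> [13, -45, -37, 53, 23, 12, 11, 20, 17] -> [13, 53, 23, 12, 11, 20, 17] -> [-13, -53, -23, -12, -11, -20, -17] -> [-13]
  [-29, 36, -10, -13, 2, -16, -28] -> [-33, 32, -14, -17, -2, -20, -32] -> [33, -32, 14, 17, 2, 20, 32] -> [33, 14, 17, 2, 20, 32] -> [-33, -14, -17, -2, -20, -32] -> [-33]
  [-36, 19, -29, -46, -6, -4] -> [-40, 15, -33, -50, -10, -8] -> [40, -15, 33, 50, 10, 8] -> [40, 33, 50, 10, 8] -> [-40, -33, -50, -10, -8] -> [-40]
  [11, -5, -7] -> [7, -9, -11] -> [-7, 9, 11] -> [9, 11] -> [-9, -11] -> [-9]
  [-28, 14, 1, -6, -6, 11, -36] -> [-32, 10, -3, -10, -10, 7, -40] -> [32, -10, 3, 10, 10, -7, 40] -> [32, 3, 10, 10, 40] -> [-32, -3, -10, -10, -40] -> [-32]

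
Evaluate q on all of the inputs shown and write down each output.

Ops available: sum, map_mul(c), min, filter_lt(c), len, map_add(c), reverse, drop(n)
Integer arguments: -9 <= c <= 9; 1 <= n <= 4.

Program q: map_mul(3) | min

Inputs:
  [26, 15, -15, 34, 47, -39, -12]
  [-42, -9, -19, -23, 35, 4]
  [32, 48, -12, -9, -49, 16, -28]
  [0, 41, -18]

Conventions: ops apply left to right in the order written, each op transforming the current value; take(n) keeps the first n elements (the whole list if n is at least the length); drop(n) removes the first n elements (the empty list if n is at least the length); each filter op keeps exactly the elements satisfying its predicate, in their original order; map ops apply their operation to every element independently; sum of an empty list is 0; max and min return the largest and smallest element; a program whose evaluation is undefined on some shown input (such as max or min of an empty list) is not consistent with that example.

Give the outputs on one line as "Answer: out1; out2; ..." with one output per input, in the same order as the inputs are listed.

-117; -126; -147; -54

Execution, op by op:
  [26, 15, -15, 34, 47, -39, -12] -> [78, 45, -45, 102, 141, -117, -36] -> -117
  [-42, -9, -19, -23, 35, 4] -> [-126, -27, -57, -69, 105, 12] -> -126
  [32, 48, -12, -9, -49, 16, -28] -> [96, 144, -36, -27, -147, 48, -84] -> -147
  [0, 41, -18] -> [0, 123, -54] -> -54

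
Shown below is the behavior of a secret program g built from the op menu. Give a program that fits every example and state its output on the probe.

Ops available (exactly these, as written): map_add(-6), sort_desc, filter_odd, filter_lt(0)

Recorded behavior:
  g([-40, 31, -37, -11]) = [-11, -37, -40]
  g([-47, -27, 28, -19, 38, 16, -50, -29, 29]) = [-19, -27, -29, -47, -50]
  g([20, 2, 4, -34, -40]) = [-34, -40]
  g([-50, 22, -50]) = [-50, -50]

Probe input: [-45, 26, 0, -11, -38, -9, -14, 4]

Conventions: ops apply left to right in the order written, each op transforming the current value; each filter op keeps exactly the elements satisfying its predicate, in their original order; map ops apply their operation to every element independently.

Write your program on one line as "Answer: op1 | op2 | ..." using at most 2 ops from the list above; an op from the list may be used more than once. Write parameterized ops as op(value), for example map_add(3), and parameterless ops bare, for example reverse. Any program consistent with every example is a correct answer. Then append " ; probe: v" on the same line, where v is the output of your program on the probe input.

filter_lt(0) | sort_desc ; probe: [-9, -11, -14, -38, -45]

Check, running the answer program on each example:
  [-40, 31, -37, -11] -> [-40, -37, -11] -> [-11, -37, -40]
  [-47, -27, 28, -19, 38, 16, -50, -29, 29] -> [-47, -27, -19, -50, -29] -> [-19, -27, -29, -47, -50]
  [20, 2, 4, -34, -40] -> [-34, -40] -> [-34, -40]
  [-50, 22, -50] -> [-50, -50] -> [-50, -50]
  probe: [-45, 26, 0, -11, -38, -9, -14, 4] -> [-45, -11, -38, -9, -14] -> [-9, -11, -14, -38, -45]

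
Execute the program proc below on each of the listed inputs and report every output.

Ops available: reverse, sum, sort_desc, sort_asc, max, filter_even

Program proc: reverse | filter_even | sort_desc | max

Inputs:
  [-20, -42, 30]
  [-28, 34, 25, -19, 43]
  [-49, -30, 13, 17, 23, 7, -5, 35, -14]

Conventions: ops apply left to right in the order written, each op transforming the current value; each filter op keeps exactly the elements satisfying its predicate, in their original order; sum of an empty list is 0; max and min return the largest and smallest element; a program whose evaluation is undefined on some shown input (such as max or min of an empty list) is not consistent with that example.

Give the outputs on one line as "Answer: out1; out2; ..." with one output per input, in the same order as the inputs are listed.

Execution, op by op:
  [-20, -42, 30] -> [30, -42, -20] -> [30, -42, -20] -> [30, -20, -42] -> 30
  [-28, 34, 25, -19, 43] -> [43, -19, 25, 34, -28] -> [34, -28] -> [34, -28] -> 34
  [-49, -30, 13, 17, 23, 7, -5, 35, -14] -> [-14, 35, -5, 7, 23, 17, 13, -30, -49] -> [-14, -30] -> [-14, -30] -> -14

30; 34; -14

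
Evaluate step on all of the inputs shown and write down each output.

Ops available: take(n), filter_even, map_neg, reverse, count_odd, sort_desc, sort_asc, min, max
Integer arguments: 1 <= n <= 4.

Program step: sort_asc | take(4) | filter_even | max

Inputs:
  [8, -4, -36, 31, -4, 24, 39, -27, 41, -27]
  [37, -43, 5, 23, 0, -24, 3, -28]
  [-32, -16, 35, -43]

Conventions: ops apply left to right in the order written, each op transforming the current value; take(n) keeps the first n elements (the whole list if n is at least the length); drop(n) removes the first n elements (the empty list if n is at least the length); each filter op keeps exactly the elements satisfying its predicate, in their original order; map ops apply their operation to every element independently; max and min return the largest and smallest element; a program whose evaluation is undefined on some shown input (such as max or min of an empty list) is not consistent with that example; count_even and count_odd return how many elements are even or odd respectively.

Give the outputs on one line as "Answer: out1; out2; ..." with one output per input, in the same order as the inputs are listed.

-4; 0; -16

Execution, op by op:
  [8, -4, -36, 31, -4, 24, 39, -27, 41, -27] -> [-36, -27, -27, -4, -4, 8, 24, 31, 39, 41] -> [-36, -27, -27, -4] -> [-36, -4] -> -4
  [37, -43, 5, 23, 0, -24, 3, -28] -> [-43, -28, -24, 0, 3, 5, 23, 37] -> [-43, -28, -24, 0] -> [-28, -24, 0] -> 0
  [-32, -16, 35, -43] -> [-43, -32, -16, 35] -> [-43, -32, -16, 35] -> [-32, -16] -> -16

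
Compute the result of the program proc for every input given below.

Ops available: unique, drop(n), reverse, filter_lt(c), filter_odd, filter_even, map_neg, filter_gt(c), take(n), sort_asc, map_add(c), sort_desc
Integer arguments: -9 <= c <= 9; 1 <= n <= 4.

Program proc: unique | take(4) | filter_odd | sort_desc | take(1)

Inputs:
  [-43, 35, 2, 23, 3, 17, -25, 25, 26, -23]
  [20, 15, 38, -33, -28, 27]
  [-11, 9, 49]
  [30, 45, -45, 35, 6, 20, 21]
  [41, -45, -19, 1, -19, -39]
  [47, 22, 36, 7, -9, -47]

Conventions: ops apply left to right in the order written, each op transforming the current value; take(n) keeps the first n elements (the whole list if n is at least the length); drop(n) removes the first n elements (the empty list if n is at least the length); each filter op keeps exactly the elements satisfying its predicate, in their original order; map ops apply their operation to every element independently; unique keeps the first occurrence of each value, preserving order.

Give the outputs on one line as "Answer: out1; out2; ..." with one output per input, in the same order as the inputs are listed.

[35]; [15]; [49]; [45]; [41]; [47]

Execution, op by op:
  [-43, 35, 2, 23, 3, 17, -25, 25, 26, -23] -> [-43, 35, 2, 23, 3, 17, -25, 25, 26, -23] -> [-43, 35, 2, 23] -> [-43, 35, 23] -> [35, 23, -43] -> [35]
  [20, 15, 38, -33, -28, 27] -> [20, 15, 38, -33, -28, 27] -> [20, 15, 38, -33] -> [15, -33] -> [15, -33] -> [15]
  [-11, 9, 49] -> [-11, 9, 49] -> [-11, 9, 49] -> [-11, 9, 49] -> [49, 9, -11] -> [49]
  [30, 45, -45, 35, 6, 20, 21] -> [30, 45, -45, 35, 6, 20, 21] -> [30, 45, -45, 35] -> [45, -45, 35] -> [45, 35, -45] -> [45]
  [41, -45, -19, 1, -19, -39] -> [41, -45, -19, 1, -39] -> [41, -45, -19, 1] -> [41, -45, -19, 1] -> [41, 1, -19, -45] -> [41]
  [47, 22, 36, 7, -9, -47] -> [47, 22, 36, 7, -9, -47] -> [47, 22, 36, 7] -> [47, 7] -> [47, 7] -> [47]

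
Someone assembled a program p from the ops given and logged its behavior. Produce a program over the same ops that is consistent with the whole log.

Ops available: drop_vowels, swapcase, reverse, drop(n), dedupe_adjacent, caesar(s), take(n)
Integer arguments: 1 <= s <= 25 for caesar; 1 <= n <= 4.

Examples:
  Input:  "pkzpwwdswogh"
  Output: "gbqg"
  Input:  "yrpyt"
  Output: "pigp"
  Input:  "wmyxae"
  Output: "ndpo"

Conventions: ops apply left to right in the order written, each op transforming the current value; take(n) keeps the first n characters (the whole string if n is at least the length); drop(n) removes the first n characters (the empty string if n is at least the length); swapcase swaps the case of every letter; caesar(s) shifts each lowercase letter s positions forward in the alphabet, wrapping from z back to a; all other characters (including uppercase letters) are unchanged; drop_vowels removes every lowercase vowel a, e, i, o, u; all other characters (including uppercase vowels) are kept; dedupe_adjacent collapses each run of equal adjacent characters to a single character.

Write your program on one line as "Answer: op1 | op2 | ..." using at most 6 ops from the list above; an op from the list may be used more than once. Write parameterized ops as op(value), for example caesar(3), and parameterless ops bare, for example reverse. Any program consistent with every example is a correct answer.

dedupe_adjacent | reverse | drop_vowels | caesar(17) | reverse | take(4)

Check, running the answer program on each example:
  "pkzpwwdswogh" -> "pkzpwdswogh" -> "hgowsdwpzkp" -> "hgwsdwpzkp" -> "yxnjungqbg" -> "gbqgnujnxy" -> "gbqg"
  "yrpyt" -> "yrpyt" -> "typry" -> "typry" -> "kpgip" -> "pigpk" -> "pigp"
  "wmyxae" -> "wmyxae" -> "eaxymw" -> "xymw" -> "opdn" -> "ndpo" -> "ndpo"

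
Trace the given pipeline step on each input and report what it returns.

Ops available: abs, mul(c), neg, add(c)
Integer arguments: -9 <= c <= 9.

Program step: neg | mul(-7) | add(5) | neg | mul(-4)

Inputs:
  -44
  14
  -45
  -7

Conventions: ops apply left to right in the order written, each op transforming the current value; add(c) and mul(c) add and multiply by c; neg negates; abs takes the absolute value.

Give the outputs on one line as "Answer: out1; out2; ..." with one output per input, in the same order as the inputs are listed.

-1212; 412; -1240; -176

Execution, op by op:
  -44 -> 44 -> -308 -> -303 -> 303 -> -1212
  14 -> -14 -> 98 -> 103 -> -103 -> 412
  -45 -> 45 -> -315 -> -310 -> 310 -> -1240
  -7 -> 7 -> -49 -> -44 -> 44 -> -176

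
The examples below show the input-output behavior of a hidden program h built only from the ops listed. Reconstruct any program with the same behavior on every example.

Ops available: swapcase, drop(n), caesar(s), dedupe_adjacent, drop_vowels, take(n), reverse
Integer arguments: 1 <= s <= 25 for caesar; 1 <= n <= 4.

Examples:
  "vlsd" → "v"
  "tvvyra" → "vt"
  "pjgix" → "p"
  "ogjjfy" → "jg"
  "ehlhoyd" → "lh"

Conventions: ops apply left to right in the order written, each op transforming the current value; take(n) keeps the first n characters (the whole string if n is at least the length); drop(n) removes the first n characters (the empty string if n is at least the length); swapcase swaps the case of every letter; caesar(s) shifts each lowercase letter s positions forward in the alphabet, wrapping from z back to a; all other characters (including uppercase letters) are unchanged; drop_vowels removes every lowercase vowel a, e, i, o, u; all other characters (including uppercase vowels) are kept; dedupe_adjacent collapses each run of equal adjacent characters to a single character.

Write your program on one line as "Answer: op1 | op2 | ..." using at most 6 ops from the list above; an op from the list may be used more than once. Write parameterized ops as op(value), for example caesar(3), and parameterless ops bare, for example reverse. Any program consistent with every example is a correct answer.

drop_vowels | reverse | swapcase | drop(3) | swapcase

Check, running the answer program on each example:
  "vlsd" -> "vlsd" -> "dslv" -> "DSLV" -> "V" -> "v"
  "tvvyra" -> "tvvyr" -> "ryvvt" -> "RYVVT" -> "VT" -> "vt"
  "pjgix" -> "pjgx" -> "xgjp" -> "XGJP" -> "P" -> "p"
  "ogjjfy" -> "gjjfy" -> "yfjjg" -> "YFJJG" -> "JG" -> "jg"
  "ehlhoyd" -> "hlhyd" -> "dyhlh" -> "DYHLH" -> "LH" -> "lh"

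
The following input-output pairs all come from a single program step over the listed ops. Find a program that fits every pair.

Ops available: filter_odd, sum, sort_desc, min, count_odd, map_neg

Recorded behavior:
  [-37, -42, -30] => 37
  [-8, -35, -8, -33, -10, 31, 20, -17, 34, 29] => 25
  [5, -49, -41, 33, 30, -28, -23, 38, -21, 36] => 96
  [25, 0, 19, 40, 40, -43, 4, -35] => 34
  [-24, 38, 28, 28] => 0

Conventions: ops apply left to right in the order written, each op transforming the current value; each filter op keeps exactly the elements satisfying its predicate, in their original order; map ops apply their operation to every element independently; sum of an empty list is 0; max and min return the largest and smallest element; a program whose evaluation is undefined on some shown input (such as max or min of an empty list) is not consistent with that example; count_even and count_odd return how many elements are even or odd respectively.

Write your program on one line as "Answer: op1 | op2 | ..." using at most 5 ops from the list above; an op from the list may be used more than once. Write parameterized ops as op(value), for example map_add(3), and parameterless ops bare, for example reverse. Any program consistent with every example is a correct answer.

filter_odd | sort_desc | map_neg | sort_desc | sum

Check, running the answer program on each example:
  [-37, -42, -30] -> [-37] -> [-37] -> [37] -> [37] -> 37
  [-8, -35, -8, -33, -10, 31, 20, -17, 34, 29] -> [-35, -33, 31, -17, 29] -> [31, 29, -17, -33, -35] -> [-31, -29, 17, 33, 35] -> [35, 33, 17, -29, -31] -> 25
  [5, -49, -41, 33, 30, -28, -23, 38, -21, 36] -> [5, -49, -41, 33, -23, -21] -> [33, 5, -21, -23, -41, -49] -> [-33, -5, 21, 23, 41, 49] -> [49, 41, 23, 21, -5, -33] -> 96
  [25, 0, 19, 40, 40, -43, 4, -35] -> [25, 19, -43, -35] -> [25, 19, -35, -43] -> [-25, -19, 35, 43] -> [43, 35, -19, -25] -> 34
  [-24, 38, 28, 28] -> [] -> [] -> [] -> [] -> 0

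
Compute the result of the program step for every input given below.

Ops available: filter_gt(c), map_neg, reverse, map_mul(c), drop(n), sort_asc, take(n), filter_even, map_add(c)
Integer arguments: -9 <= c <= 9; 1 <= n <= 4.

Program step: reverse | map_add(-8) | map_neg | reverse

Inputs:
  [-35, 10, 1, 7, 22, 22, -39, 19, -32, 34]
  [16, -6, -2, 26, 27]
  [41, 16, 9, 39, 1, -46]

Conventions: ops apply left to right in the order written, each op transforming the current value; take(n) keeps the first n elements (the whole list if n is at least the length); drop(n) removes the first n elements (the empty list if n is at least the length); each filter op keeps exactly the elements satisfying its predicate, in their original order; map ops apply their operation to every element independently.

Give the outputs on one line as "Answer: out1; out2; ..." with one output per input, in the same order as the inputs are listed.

[43, -2, 7, 1, -14, -14, 47, -11, 40, -26]; [-8, 14, 10, -18, -19]; [-33, -8, -1, -31, 7, 54]

Execution, op by op:
  [-35, 10, 1, 7, 22, 22, -39, 19, -32, 34] -> [34, -32, 19, -39, 22, 22, 7, 1, 10, -35] -> [26, -40, 11, -47, 14, 14, -1, -7, 2, -43] -> [-26, 40, -11, 47, -14, -14, 1, 7, -2, 43] -> [43, -2, 7, 1, -14, -14, 47, -11, 40, -26]
  [16, -6, -2, 26, 27] -> [27, 26, -2, -6, 16] -> [19, 18, -10, -14, 8] -> [-19, -18, 10, 14, -8] -> [-8, 14, 10, -18, -19]
  [41, 16, 9, 39, 1, -46] -> [-46, 1, 39, 9, 16, 41] -> [-54, -7, 31, 1, 8, 33] -> [54, 7, -31, -1, -8, -33] -> [-33, -8, -1, -31, 7, 54]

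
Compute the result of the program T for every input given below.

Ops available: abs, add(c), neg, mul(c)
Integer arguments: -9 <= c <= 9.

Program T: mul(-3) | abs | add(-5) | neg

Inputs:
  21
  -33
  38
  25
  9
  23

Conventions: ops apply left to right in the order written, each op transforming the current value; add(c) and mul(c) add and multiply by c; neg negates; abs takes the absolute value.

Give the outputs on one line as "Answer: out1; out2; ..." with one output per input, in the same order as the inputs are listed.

Execution, op by op:
  21 -> -63 -> 63 -> 58 -> -58
  -33 -> 99 -> 99 -> 94 -> -94
  38 -> -114 -> 114 -> 109 -> -109
  25 -> -75 -> 75 -> 70 -> -70
  9 -> -27 -> 27 -> 22 -> -22
  23 -> -69 -> 69 -> 64 -> -64

-58; -94; -109; -70; -22; -64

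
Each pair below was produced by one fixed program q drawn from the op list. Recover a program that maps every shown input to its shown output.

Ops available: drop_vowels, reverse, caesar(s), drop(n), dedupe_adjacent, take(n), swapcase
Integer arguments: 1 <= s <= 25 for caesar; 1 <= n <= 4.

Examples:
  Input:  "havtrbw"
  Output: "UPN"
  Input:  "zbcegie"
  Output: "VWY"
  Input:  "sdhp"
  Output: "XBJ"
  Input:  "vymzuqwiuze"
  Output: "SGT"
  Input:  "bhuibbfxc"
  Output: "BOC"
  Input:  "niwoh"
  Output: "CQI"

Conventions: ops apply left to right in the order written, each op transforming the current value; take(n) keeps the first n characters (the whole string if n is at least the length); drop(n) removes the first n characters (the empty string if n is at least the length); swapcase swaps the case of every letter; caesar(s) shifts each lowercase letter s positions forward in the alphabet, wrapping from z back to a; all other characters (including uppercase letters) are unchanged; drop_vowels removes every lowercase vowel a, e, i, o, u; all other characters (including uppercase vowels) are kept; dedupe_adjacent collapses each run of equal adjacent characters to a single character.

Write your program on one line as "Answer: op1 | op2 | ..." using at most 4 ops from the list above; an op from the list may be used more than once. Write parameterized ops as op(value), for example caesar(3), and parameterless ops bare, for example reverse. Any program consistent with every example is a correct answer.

take(4) | drop(1) | caesar(20) | swapcase

Check, running the answer program on each example:
  "havtrbw" -> "havt" -> "avt" -> "upn" -> "UPN"
  "zbcegie" -> "zbce" -> "bce" -> "vwy" -> "VWY"
  "sdhp" -> "sdhp" -> "dhp" -> "xbj" -> "XBJ"
  "vymzuqwiuze" -> "vymz" -> "ymz" -> "sgt" -> "SGT"
  "bhuibbfxc" -> "bhui" -> "hui" -> "boc" -> "BOC"
  "niwoh" -> "niwo" -> "iwo" -> "cqi" -> "CQI"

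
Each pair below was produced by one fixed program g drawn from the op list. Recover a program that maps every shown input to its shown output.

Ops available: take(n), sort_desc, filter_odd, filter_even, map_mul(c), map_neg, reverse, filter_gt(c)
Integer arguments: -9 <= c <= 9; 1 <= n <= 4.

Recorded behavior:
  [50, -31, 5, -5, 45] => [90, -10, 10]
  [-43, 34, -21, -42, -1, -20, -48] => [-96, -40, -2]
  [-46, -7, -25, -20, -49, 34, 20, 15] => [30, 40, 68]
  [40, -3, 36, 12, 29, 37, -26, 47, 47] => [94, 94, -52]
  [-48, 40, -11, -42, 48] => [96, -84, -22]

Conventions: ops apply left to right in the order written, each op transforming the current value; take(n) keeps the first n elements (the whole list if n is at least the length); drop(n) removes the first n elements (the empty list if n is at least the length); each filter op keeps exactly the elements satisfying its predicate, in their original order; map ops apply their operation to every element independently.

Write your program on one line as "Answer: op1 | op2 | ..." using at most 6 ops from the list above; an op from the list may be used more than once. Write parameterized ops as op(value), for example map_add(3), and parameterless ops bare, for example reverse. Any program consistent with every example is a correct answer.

map_mul(2) | map_neg | reverse | map_neg | take(3)

Check, running the answer program on each example:
  [50, -31, 5, -5, 45] -> [100, -62, 10, -10, 90] -> [-100, 62, -10, 10, -90] -> [-90, 10, -10, 62, -100] -> [90, -10, 10, -62, 100] -> [90, -10, 10]
  [-43, 34, -21, -42, -1, -20, -48] -> [-86, 68, -42, -84, -2, -40, -96] -> [86, -68, 42, 84, 2, 40, 96] -> [96, 40, 2, 84, 42, -68, 86] -> [-96, -40, -2, -84, -42, 68, -86] -> [-96, -40, -2]
  [-46, -7, -25, -20, -49, 34, 20, 15] -> [-92, -14, -50, -40, -98, 68, 40, 30] -> [92, 14, 50, 40, 98, -68, -40, -30] -> [-30, -40, -68, 98, 40, 50, 14, 92] -> [30, 40, 68, -98, -40, -50, -14, -92] -> [30, 40, 68]
  [40, -3, 36, 12, 29, 37, -26, 47, 47] -> [80, -6, 72, 24, 58, 74, -52, 94, 94] -> [-80, 6, -72, -24, -58, -74, 52, -94, -94] -> [-94, -94, 52, -74, -58, -24, -72, 6, -80] -> [94, 94, -52, 74, 58, 24, 72, -6, 80] -> [94, 94, -52]
  [-48, 40, -11, -42, 48] -> [-96, 80, -22, -84, 96] -> [96, -80, 22, 84, -96] -> [-96, 84, 22, -80, 96] -> [96, -84, -22, 80, -96] -> [96, -84, -22]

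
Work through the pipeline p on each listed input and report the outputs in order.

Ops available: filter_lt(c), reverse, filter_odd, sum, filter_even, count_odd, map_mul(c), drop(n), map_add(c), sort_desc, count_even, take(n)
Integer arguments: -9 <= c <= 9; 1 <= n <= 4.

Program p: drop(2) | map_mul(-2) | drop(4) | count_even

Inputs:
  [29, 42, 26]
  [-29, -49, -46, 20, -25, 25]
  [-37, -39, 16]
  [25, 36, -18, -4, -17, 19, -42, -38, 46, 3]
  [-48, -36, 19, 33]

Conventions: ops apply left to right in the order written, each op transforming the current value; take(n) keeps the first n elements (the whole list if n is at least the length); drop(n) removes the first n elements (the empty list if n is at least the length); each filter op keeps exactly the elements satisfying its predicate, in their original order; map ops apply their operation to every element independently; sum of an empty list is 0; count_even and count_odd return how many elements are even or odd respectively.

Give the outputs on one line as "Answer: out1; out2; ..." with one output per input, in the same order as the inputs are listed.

Execution, op by op:
  [29, 42, 26] -> [26] -> [-52] -> [] -> 0
  [-29, -49, -46, 20, -25, 25] -> [-46, 20, -25, 25] -> [92, -40, 50, -50] -> [] -> 0
  [-37, -39, 16] -> [16] -> [-32] -> [] -> 0
  [25, 36, -18, -4, -17, 19, -42, -38, 46, 3] -> [-18, -4, -17, 19, -42, -38, 46, 3] -> [36, 8, 34, -38, 84, 76, -92, -6] -> [84, 76, -92, -6] -> 4
  [-48, -36, 19, 33] -> [19, 33] -> [-38, -66] -> [] -> 0

0; 0; 0; 4; 0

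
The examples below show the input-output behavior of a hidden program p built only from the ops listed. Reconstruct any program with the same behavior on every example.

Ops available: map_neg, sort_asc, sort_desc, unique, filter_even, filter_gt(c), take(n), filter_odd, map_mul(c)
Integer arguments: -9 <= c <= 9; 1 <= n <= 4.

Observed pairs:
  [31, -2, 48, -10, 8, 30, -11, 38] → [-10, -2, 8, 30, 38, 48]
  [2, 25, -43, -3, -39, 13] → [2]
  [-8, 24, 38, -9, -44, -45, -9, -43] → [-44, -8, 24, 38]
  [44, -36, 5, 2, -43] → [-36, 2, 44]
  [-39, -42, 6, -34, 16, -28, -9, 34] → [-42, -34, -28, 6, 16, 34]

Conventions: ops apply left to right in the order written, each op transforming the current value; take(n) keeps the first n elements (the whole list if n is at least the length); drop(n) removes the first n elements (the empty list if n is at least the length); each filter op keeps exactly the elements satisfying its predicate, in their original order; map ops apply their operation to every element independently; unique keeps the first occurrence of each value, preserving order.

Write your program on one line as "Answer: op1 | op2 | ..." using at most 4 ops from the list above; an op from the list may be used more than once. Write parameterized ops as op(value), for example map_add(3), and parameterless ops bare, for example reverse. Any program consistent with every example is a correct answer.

sort_asc | sort_desc | filter_even | sort_asc

Check, running the answer program on each example:
  [31, -2, 48, -10, 8, 30, -11, 38] -> [-11, -10, -2, 8, 30, 31, 38, 48] -> [48, 38, 31, 30, 8, -2, -10, -11] -> [48, 38, 30, 8, -2, -10] -> [-10, -2, 8, 30, 38, 48]
  [2, 25, -43, -3, -39, 13] -> [-43, -39, -3, 2, 13, 25] -> [25, 13, 2, -3, -39, -43] -> [2] -> [2]
  [-8, 24, 38, -9, -44, -45, -9, -43] -> [-45, -44, -43, -9, -9, -8, 24, 38] -> [38, 24, -8, -9, -9, -43, -44, -45] -> [38, 24, -8, -44] -> [-44, -8, 24, 38]
  [44, -36, 5, 2, -43] -> [-43, -36, 2, 5, 44] -> [44, 5, 2, -36, -43] -> [44, 2, -36] -> [-36, 2, 44]
  [-39, -42, 6, -34, 16, -28, -9, 34] -> [-42, -39, -34, -28, -9, 6, 16, 34] -> [34, 16, 6, -9, -28, -34, -39, -42] -> [34, 16, 6, -28, -34, -42] -> [-42, -34, -28, 6, 16, 34]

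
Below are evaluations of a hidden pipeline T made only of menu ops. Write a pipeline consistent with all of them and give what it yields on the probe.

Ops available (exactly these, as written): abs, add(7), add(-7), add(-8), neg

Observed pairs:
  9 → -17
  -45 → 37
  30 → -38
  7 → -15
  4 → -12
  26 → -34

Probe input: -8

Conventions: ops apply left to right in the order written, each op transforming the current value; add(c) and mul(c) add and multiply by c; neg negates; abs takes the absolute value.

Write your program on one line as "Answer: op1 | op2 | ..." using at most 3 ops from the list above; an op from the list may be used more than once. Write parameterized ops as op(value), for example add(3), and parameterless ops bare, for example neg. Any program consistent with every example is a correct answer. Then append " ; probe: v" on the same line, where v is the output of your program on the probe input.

neg | add(-8) ; probe: 0

Check, running the answer program on each example:
  9 -> -9 -> -17
  -45 -> 45 -> 37
  30 -> -30 -> -38
  7 -> -7 -> -15
  4 -> -4 -> -12
  26 -> -26 -> -34
  probe: -8 -> 8 -> 0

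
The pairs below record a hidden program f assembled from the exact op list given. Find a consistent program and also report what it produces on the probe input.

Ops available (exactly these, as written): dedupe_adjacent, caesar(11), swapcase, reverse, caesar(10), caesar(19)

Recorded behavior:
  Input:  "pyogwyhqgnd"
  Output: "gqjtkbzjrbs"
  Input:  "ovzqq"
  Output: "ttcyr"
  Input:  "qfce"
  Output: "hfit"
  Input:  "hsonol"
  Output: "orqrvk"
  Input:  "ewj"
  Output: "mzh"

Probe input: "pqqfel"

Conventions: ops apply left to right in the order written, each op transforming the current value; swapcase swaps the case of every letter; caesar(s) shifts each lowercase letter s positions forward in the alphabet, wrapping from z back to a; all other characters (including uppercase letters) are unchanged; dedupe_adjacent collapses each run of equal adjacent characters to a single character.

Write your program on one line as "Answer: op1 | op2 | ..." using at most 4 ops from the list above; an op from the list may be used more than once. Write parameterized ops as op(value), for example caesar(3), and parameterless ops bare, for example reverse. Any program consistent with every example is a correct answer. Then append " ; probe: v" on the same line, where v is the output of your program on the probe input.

caesar(19) | reverse | caesar(10) ; probe: "ohitts"

Check, running the answer program on each example:
  "pyogwyhqgnd" -> "irhzprajzgw" -> "wgzjarpzhri" -> "gqjtkbzjrbs"
  "ovzqq" -> "hosjj" -> "jjsoh" -> "ttcyr"
  "qfce" -> "jyvx" -> "xvyj" -> "hfit"
  "hsonol" -> "alhghe" -> "ehghla" -> "orqrvk"
  "ewj" -> "xpc" -> "cpx" -> "mzh"
  probe: "pqqfel" -> "ijjyxe" -> "exyjji" -> "ohitts"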